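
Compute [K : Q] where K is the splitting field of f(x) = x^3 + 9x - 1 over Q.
[K : Q] = 6

By the rational root test, any rational root of the monic integer polynomial f(x) = x^3 + 9x - 1 must be an integer dividing the constant term -1, i.e. one of ±{1}. Evaluating: f(1) = 9, f(-1) = -11; none is 0, so f has no rational root and is therefore irreducible over Q (a cubic with no linear factor over a field is irreducible). For an irreducible cubic, the Galois group is A_3 or S_3 according as the discriminant disc(f) = -4a^3 - 27b^2 = -4·(9)^3 - 27·(-1)^2 = -2943 is or is not a square in Q. Here disc(f) = -2943 is not a perfect square in Q, so the Galois group of f over Q is not contained in A_3 and must be all of S_3. The splitting field has degree |S_3| = 6 over Q, so [K : Q] = 6.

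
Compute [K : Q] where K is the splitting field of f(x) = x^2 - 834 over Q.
[K : Q] = 2

f(x) = x^2 - 834 factors as (x - √834)(x + √834). The splitting field is K = Q(√834). Since 834 is squarefree and > 1, it is not a perfect square, so x^2 - 834 is irreducible over Q and [Q(√834) : Q] = 2. Hence [K : Q] = 2.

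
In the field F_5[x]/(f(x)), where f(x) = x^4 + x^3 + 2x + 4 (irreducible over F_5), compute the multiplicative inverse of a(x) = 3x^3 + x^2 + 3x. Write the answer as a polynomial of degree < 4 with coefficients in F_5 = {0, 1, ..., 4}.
a(x)^(-1) ≡ 3x^2 + 4x + 1 (mod f(x))

Since f is irreducible over F_5, F_5[x]/(f) is a field and a(x) ≠ 0 has an inverse. Apply the extended Euclidean algorithm to f(x) and a(x) in F_5[x]: f(x) = (2x + 3)·a(x) + (x^2 + 3x + 4);  a(x) = (3x + 2)·(x^2 + 3x + 4) + (2). The last nonzero remainder is the constant 2 = gcd(f, a) in F_5. Back-substituting through the division chain expresses 2 = s(x)·a(x) + t(x)·f(x) with s(x) ≡ x^2 + 3x + 2 (mod f), so (x^2 + 3x + 2)·a(x) ≡ 2 (mod f). Multiplying by 2^(-1) ≡ 3 in F_5 gives a(x)^(-1) ≡ 3·(x^2 + 3x + 2) ≡ 3x^2 + 4x + 1 (mod f). Check: (3x^3 + x^2 + 3x)·(3x^2 + 4x + 1) = 4x^5 + x^3 + 3x^2 + 3x ≡ 1 (mod x^4 + x^3 + 2x + 4).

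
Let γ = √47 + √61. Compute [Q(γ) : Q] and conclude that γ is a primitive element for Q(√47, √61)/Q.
[Q(γ) : Q] = 4 (equivalently, Q(γ) = Q(√47, √61))

Obviously Q(γ) ⊆ Q(√47, √61), and [Q(√47, √61):Q] = 4 (since 47, 61 are distinct squarefree integers > 1 with 2867 not a perfect square). To show equality we compute the minimal polynomial of γ. From γ = √47 + √61: γ^2 = 47 + 2√(2867) + 61 = 108 + 2√(2867), so γ^2 - 108 = 2√(2867); squaring, (γ^2 - 108)^2 = 4·2867, i.e. γ^4 - 216γ^2 + 11664 - 11468 = 0, i.e. γ^4 - 216γ^2 + 196 = 0. So γ is a root of x^4 - 216x^2 + 196. This polynomial is irreducible over Q: it has no rational root (each ±√47 ± √61 is irrational), and any factorization into two quadratics over Q would force √(2867) ∈ Q (pairing opposite roots) or √47, √61 ∈ Q (other pairings), all impossible. Hence [Q(γ):Q] = 4 = [Q(√47, √61):Q], so Q(γ) = Q(√47, √61).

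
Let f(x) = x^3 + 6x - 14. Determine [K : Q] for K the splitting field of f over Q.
[K : Q] = 6

By the rational root test, any rational root of the monic integer polynomial f(x) = x^3 + 6x - 14 must be an integer dividing the constant term -14, i.e. one of ±{1, 2, 7, 14}. Evaluating: f(1) = -7, f(-1) = -21, f(2) = 6, f(-2) = -34, f(7) = 371, f(-7) = -399, f(14) = 2814, f(-14) = -2842; none is 0, so f has no rational root and is therefore irreducible over Q (a cubic with no linear factor over a field is irreducible). For an irreducible cubic, the Galois group is A_3 or S_3 according as the discriminant disc(f) = -4a^3 - 27b^2 = -4·(6)^3 - 27·(-14)^2 = -6156 is or is not a square in Q. Here disc(f) = -6156 is not a perfect square in Q, so the Galois group of f over Q is not contained in A_3 and must be all of S_3. The splitting field has degree |S_3| = 6 over Q, so [K : Q] = 6.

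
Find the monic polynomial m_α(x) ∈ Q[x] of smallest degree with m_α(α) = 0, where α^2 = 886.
m_α(x) = x^2 - 886

α satisfies α^2 - 886 = 0, so x^2 - 886 annihilates α. Since d = 886 is squarefree and ≠ 1, it is not a perfect square in Q, so x^2 - 886 has no rational root and is therefore irreducible over Q (a degree-2 polynomial over a field is irreducible iff it has no root). Hence m_α(x) = x^2 - 886.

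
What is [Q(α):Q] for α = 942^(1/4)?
[Q(α):Q] = 4

α is a root of x^4 - 942. By Eisenstein's criterion at the prime p = 2 (which divides the constant term 942 but p^2 = 4 does not, since 942 is squarefree), x^4 - 942 is irreducible over Q. Hence [Q(α):Q] = 4.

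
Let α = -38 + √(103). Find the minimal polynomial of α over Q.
m_α(x) = x^2 + 76x + 1341

From α + 38 = √(103), squaring gives (α + 38)^2 = 103, i.e. α^2 + 76α + 1444 = 103, so α^2 + 76α + 1341 = 0. The discriminant of x^2 + 76x + 1341 is (76)^2 - 4·(1341) = 5776 - 5364 = 412, and 4·(103) is not a perfect square in Q since 103 is squarefree and ≠ 1. Hence x^2 + 76x + 1341 is irreducible over Q and is the minimal polynomial of α.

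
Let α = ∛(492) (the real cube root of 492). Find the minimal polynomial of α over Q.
m_α(x) = x^3 - 492

α satisfies α^3 = 492, so x^3 - 492 annihilates α. By the rational root test, a rational root p/q (in lowest terms) of x^3 - 492 would satisfy p^3 = 492 q^3, forcing q = 1 and p^3 = 492; but 492 is not a perfect cube, contradiction. A monic cubic over Q with no rational root is irreducible (any nontrivial factorization would include a linear factor). Hence x^3 - 492 is the minimal polynomial of α, and in particular [Q(α):Q] = 3.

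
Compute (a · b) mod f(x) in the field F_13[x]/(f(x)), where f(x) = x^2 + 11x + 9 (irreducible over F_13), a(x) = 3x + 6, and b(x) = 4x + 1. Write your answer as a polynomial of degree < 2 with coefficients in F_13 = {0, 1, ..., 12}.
a · b ≡ 12x + 2 (mod f(x))

Multiply in F_13[x]: a(x)·b(x) = (3x + 6)·(4x + 1) = 12x^2 + x + 6. This has degree ≥ 2, so divide by f(x) over F_13: 12x^2 + x + 6 = (12)·(x^2 + 11x + 9) + (12x + 2). Hence a·b ≡ 12x + 2 (mod f). (F_13[x]/(f) is a field with 13^2 = 169 elements since f is irreducible of degree 2.)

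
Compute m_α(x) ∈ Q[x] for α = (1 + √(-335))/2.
m_α(x) = x^2 - x + 84

From 2α - 1 = √(-335), squaring gives (2α - 1)^2 = -335, i.e. 4α^2 - 4α + 1 = -335, so α^2 - α + (1 + 335)/4 = 0. Since -335 ≡ 1 (mod 4), (1 + 335)/4 = 84 ∈ Z. The polynomial x^2 - x + 84 has discriminant 1 - 4·(84) = -335, which is not a perfect square in Q (d = -335 is squarefree and ≠ 1), so x^2 - x + 84 is irreducible over Q. It is the minimal polynomial of α.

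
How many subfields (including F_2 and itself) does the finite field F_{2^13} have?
F_{2^13} has 2 subfields

The subfields of F_{p^n} are exactly the fields F_{p^d} for d | n (each is the fixed field of the unique index-d subgroup of Gal(F_{p^n}/F_p) ≅ Z/nZ). The divisors of n = 13 are {1, 13}, giving 2 subfields: F_{2^1}, F_{2^13}.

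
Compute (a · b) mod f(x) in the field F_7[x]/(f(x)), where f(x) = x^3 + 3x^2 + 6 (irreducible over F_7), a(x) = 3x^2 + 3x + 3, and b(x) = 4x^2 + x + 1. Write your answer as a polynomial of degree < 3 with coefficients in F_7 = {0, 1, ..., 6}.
a · b ≡ 4x^2 + 4x + 3 (mod f(x))

Multiply in F_7[x]: a(x)·b(x) = (3x^2 + 3x + 3)·(4x^2 + x + 1) = 5x^4 + x^3 + 4x^2 + 6x + 3. This has degree ≥ 3, so divide by f(x) over F_7: 5x^4 + x^3 + 4x^2 + 6x + 3 = (5x)·(x^3 + 3x^2 + 6) + (4x^2 + 4x + 3). Hence a·b ≡ 4x^2 + 4x + 3 (mod f). (F_7[x]/(f) is a field with 7^3 = 343 elements since f is irreducible of degree 3.)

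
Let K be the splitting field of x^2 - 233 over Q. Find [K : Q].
[K : Q] = 2

f(x) = x^2 - 233 factors as (x - √233)(x + √233). The splitting field is K = Q(√233). Since 233 is squarefree and > 1, it is not a perfect square, so x^2 - 233 is irreducible over Q and [Q(√233) : Q] = 2. Hence [K : Q] = 2.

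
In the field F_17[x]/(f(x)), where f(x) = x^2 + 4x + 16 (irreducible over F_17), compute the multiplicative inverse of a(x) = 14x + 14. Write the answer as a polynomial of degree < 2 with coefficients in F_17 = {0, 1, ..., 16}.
a(x)^(-1) ≡ 7x + 4 (mod f(x))

Since f is irreducible over F_17, F_17[x]/(f) is a field and a(x) ≠ 0 has an inverse. Apply the extended Euclidean algorithm to f(x) and a(x) in F_17[x]: f(x) = (11x + 16)·a(x) + (13). The last nonzero remainder is the constant 13 = gcd(f, a) in F_17. Back-substituting through the division chain expresses 13 = s(x)·a(x) + t(x)·f(x) with s(x) ≡ 6x + 1 (mod f), so (6x + 1)·a(x) ≡ 13 (mod f). Multiplying by 13^(-1) ≡ 4 in F_17 gives a(x)^(-1) ≡ 4·(6x + 1) ≡ 7x + 4 (mod f). Check: (14x + 14)·(7x + 4) = 13x^2 + x + 5 ≡ 1 (mod x^2 + 4x + 16).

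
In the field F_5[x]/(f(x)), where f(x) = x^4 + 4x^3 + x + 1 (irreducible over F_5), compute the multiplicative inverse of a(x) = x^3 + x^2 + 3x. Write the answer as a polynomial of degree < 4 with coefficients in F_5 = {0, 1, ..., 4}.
a(x)^(-1) ≡ 3x^2 + 3x + 4 (mod f(x))

Since f is irreducible over F_5, F_5[x]/(f) is a field and a(x) ≠ 0 has an inverse. Apply the extended Euclidean algorithm to f(x) and a(x) in F_5[x]: f(x) = (x + 3)·a(x) + (4x^2 + 2x + 1);  a(x) = (4x + 2)·(4x^2 + 2x + 1) + (3). The last nonzero remainder is the constant 3 = gcd(f, a) in F_5. Back-substituting through the division chain expresses 3 = s(x)·a(x) + t(x)·f(x) with s(x) ≡ 4x^2 + 4x + 2 (mod f), so (4x^2 + 4x + 2)·a(x) ≡ 3 (mod f). Multiplying by 3^(-1) ≡ 2 in F_5 gives a(x)^(-1) ≡ 2·(4x^2 + 4x + 2) ≡ 3x^2 + 3x + 4 (mod f). Check: (x^3 + x^2 + 3x)·(3x^2 + 3x + 4) = 3x^5 + x^4 + x^3 + 3x^2 + 2x ≡ 1 (mod x^4 + 4x^3 + x + 1).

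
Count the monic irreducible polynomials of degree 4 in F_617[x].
There are 36230933508 monic irreducible polynomials of degree 4 over F_617

Each element of F_{617^4} that lies in no proper subfield is a root of exactly one monic irreducible of degree 4 over F_617, and each such polynomial has 4 distinct roots in F_{617^4}. By Möbius inversion the count is N_617(4) = (1/4) Σ_{d|4} μ(4/d) · 617^d = (1/4)(μ(4)·617^1 + μ(2)·617^2 + μ(1)·617^4) = 144923734032/4 = 36230933508.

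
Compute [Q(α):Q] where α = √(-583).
[Q(α):Q] = 2

[Q(α):Q] equals the degree of the minimal polynomial of α. Here α^2 = -583 and x^2 + 583 is irreducible (d = -583 is squarefree, ≠ 1, hence not a square), so deg(m_α) = 2. Thus [Q(α):Q] = 2.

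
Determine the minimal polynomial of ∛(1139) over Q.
m_α(x) = x^3 - 1139

α satisfies α^3 = 1139, so x^3 - 1139 annihilates α. By the rational root test, a rational root p/q (in lowest terms) of x^3 - 1139 would satisfy p^3 = 1139 q^3, forcing q = 1 and p^3 = 1139; but 1139 is not a perfect cube, contradiction. A monic cubic over Q with no rational root is irreducible (any nontrivial factorization would include a linear factor). Hence x^3 - 1139 is the minimal polynomial of α, and in particular [Q(α):Q] = 3.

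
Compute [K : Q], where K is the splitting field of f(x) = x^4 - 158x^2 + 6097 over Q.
[K : Q] = 4

Solving the quadratic in x^2: x^2 = (158 ± √(158^2 - 4·6097))/2 = (158 ± √576)/2 = (158 ± 24)/2, giving x^2 = 67 or x^2 = 91. So f(x) = (x^2 - 67)(x^2 - 91) and the roots of f are ±√67, ±√91. Hence the splitting field is K = Q(√67, √91). Since 67 and 91 are distinct squarefree integers > 1, their product 6097 is not a perfect square, so √91 ∉ Q(√67). By the tower law [K:Q] = [Q(√67,√91):Q(√67)] · [Q(√67):Q] = 2 · 2 = 4.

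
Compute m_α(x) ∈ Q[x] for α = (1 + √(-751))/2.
m_α(x) = x^2 - x + 188

From 2α - 1 = √(-751), squaring gives (2α - 1)^2 = -751, i.e. 4α^2 - 4α + 1 = -751, so α^2 - α + (1 + 751)/4 = 0. Since -751 ≡ 1 (mod 4), (1 + 751)/4 = 188 ∈ Z. The polynomial x^2 - x + 188 has discriminant 1 - 4·(188) = -751, which is not a perfect square in Q (d = -751 is squarefree and ≠ 1), so x^2 - x + 188 is irreducible over Q. It is the minimal polynomial of α.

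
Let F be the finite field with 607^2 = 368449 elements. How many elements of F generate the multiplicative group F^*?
There are φ(368448) = 115200 primitive elements

F_q^* is cyclic of order q - 1 = 368448. A cyclic group of order m has exactly φ(m) generators. Here m = 368448 = 2^6 · 3 · 19 · 101, so the number of primitive elements is φ(368448) = 115200.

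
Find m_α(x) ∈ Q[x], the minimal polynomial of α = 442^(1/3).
m_α(x) = x^3 - 442

α satisfies α^3 = 442, so x^3 - 442 annihilates α. By the rational root test, a rational root p/q (in lowest terms) of x^3 - 442 would satisfy p^3 = 442 q^3, forcing q = 1 and p^3 = 442; but 442 is not a perfect cube, contradiction. A monic cubic over Q with no rational root is irreducible (any nontrivial factorization would include a linear factor). Hence x^3 - 442 is the minimal polynomial of α, and in particular [Q(α):Q] = 3.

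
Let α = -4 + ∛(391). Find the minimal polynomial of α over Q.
m_α(x) = x^3 + 12x^2 + 48x - 327

Set β = α + 4 = ∛(391), so β^3 = 391. Then (α + 4)^3 - 391 = 0, i.e. α is a root of g(x) = (x + 4)^3 - 391 = x^3 + 12x^2 + 48x - 327. Since g(x) = h(x + 4) where h(x) = x^3 - 391, and h is irreducible over Q (because 391 is not a perfect cube, so h has no rational root, and a monic cubic with no rational root is irreducible), g is also irreducible (irreducibility is preserved under the substitution x → x + 4). Hence m_α(x) = x^3 + 12x^2 + 48x - 327.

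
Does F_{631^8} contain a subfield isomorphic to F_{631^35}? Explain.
No: F_{631^35} is not a subfield of F_{631^8}

F_{p^m} embeds in F_{p^n} iff m | n. Here 35 ∤ 8 (since 8 = 0·35 + 8 with remainder 8 ≠ 0), so F_{631^35} is not a subfield of F_{631^8}. Equivalently: if it were, the tower law would give 35 = [F_{631^35}:F_631] dividing [F_{631^8}:F_631] = 8, contradiction.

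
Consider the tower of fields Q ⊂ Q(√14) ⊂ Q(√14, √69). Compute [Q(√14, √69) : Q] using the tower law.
[Q(√14, √69) : Q] = 4

[Q(√14):Q] = 2 (min poly x^2 - 14, irreducible since 14 is squarefree > 1). For the top step, suppose √69 ∈ Q(√14), say √69 = c + d√14 with c, d ∈ Q. Squaring: 69 = c^2 + 14d^2 + 2cd√14. Since √14 ∉ Q this forces 2cd = 0. If d = 0 then √69 = c ∈ Q, contradicting 69 squarefree > 1. If c = 0 then 69 = 14d^2, so 14·69 = (14d)^2 is a perfect square in Q — but 14·69 = 966 is not a perfect square (since 14 and 69 are distinct squarefree integers). Contradiction. Hence √69 ∉ Q(√14), so x^2 - 69 stays irreducible over Q(√14) and [Q(√14, √69) : Q(√14)] = 2. By the tower law, [Q(√14, √69) : Q] = 2 · 2 = 4.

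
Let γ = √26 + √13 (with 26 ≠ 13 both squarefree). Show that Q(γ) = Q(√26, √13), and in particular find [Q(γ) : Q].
[Q(γ) : Q] = 4 (equivalently, Q(γ) = Q(√26, √13))

Obviously Q(γ) ⊆ Q(√26, √13), and [Q(√26, √13):Q] = 4 (since 26, 13 are distinct squarefree integers > 1 with 338 not a perfect square). To show equality we compute the minimal polynomial of γ. From γ = √26 + √13: γ^2 = 26 + 2√(338) + 13 = 39 + 2√(338), so γ^2 - 39 = 2√(338); squaring, (γ^2 - 39)^2 = 4·338, i.e. γ^4 - 78γ^2 + 1521 - 1352 = 0, i.e. γ^4 - 78γ^2 + 169 = 0. So γ is a root of x^4 - 78x^2 + 169. This polynomial is irreducible over Q: it has no rational root (each ±√26 ± √13 is irrational), and any factorization into two quadratics over Q would force √(338) ∈ Q (pairing opposite roots) or √26, √13 ∈ Q (other pairings), all impossible. Hence [Q(γ):Q] = 4 = [Q(√26, √13):Q], so Q(γ) = Q(√26, √13).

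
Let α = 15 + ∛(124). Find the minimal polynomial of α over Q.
m_α(x) = x^3 - 45x^2 + 675x - 3499

Set β = α - 15 = ∛(124), so β^3 = 124. Then (α - 15)^3 - 124 = 0, i.e. α is a root of g(x) = (x - 15)^3 - 124 = x^3 - 45x^2 + 675x - 3499. Since g(x) = h(x - 15) where h(x) = x^3 - 124, and h is irreducible over Q (because 124 is not a perfect cube, so h has no rational root, and a monic cubic with no rational root is irreducible), g is also irreducible (irreducibility is preserved under the substitution x → x - 15). Hence m_α(x) = x^3 - 45x^2 + 675x - 3499.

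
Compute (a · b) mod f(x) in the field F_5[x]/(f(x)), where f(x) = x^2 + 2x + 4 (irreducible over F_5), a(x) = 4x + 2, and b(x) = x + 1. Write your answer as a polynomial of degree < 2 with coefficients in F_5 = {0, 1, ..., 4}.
a · b ≡ 3x + 1 (mod f(x))

Multiply in F_5[x]: a(x)·b(x) = (4x + 2)·(x + 1) = 4x^2 + x + 2. This has degree ≥ 2, so divide by f(x) over F_5: 4x^2 + x + 2 = (4)·(x^2 + 2x + 4) + (3x + 1). Hence a·b ≡ 3x + 1 (mod f). (F_5[x]/(f) is a field with 5^2 = 25 elements since f is irreducible of degree 2.)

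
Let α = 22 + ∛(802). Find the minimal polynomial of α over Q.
m_α(x) = x^3 - 66x^2 + 1452x - 11450

Set β = α - 22 = ∛(802), so β^3 = 802. Then (α - 22)^3 - 802 = 0, i.e. α is a root of g(x) = (x - 22)^3 - 802 = x^3 - 66x^2 + 1452x - 11450. Since g(x) = h(x - 22) where h(x) = x^3 - 802, and h is irreducible over Q (because 802 is not a perfect cube, so h has no rational root, and a monic cubic with no rational root is irreducible), g is also irreducible (irreducibility is preserved under the substitution x → x - 22). Hence m_α(x) = x^3 - 66x^2 + 1452x - 11450.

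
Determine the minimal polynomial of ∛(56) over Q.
m_α(x) = x^3 - 56

α satisfies α^3 = 56, so x^3 - 56 annihilates α. By the rational root test, a rational root p/q (in lowest terms) of x^3 - 56 would satisfy p^3 = 56 q^3, forcing q = 1 and p^3 = 56; but 56 is not a perfect cube, contradiction. A monic cubic over Q with no rational root is irreducible (any nontrivial factorization would include a linear factor). Hence x^3 - 56 is the minimal polynomial of α, and in particular [Q(α):Q] = 3.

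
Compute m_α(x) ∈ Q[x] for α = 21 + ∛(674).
m_α(x) = x^3 - 63x^2 + 1323x - 9935

Set β = α - 21 = ∛(674), so β^3 = 674. Then (α - 21)^3 - 674 = 0, i.e. α is a root of g(x) = (x - 21)^3 - 674 = x^3 - 63x^2 + 1323x - 9935. Since g(x) = h(x - 21) where h(x) = x^3 - 674, and h is irreducible over Q (because 674 is not a perfect cube, so h has no rational root, and a monic cubic with no rational root is irreducible), g is also irreducible (irreducibility is preserved under the substitution x → x - 21). Hence m_α(x) = x^3 - 63x^2 + 1323x - 9935.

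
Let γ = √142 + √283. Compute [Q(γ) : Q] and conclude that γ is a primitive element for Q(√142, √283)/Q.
[Q(γ) : Q] = 4 (equivalently, Q(γ) = Q(√142, √283))

Obviously Q(γ) ⊆ Q(√142, √283), and [Q(√142, √283):Q] = 4 (since 142, 283 are distinct squarefree integers > 1 with 40186 not a perfect square). To show equality we compute the minimal polynomial of γ. From γ = √142 + √283: γ^2 = 142 + 2√(40186) + 283 = 425 + 2√(40186), so γ^2 - 425 = 2√(40186); squaring, (γ^2 - 425)^2 = 4·40186, i.e. γ^4 - 850γ^2 + 180625 - 160744 = 0, i.e. γ^4 - 850γ^2 + 19881 = 0. So γ is a root of x^4 - 850x^2 + 19881. This polynomial is irreducible over Q: it has no rational root (each ±√142 ± √283 is irrational), and any factorization into two quadratics over Q would force √(40186) ∈ Q (pairing opposite roots) or √142, √283 ∈ Q (other pairings), all impossible. Hence [Q(γ):Q] = 4 = [Q(√142, √283):Q], so Q(γ) = Q(√142, √283).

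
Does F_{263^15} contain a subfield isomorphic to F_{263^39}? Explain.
No: F_{263^39} is not a subfield of F_{263^15}

F_{p^m} embeds in F_{p^n} iff m | n. Here 39 ∤ 15 (since 15 = 0·39 + 15 with remainder 15 ≠ 0), so F_{263^39} is not a subfield of F_{263^15}. Equivalently: if it were, the tower law would give 39 = [F_{263^39}:F_263] dividing [F_{263^15}:F_263] = 15, contradiction.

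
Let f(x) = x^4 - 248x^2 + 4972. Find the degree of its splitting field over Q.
[K : Q] = 4

Solving the quadratic in x^2: x^2 = (248 ± √(248^2 - 4·4972))/2 = (248 ± √41616)/2 = (248 ± 204)/2, giving x^2 = 226 or x^2 = 22. So f(x) = (x^2 - 226)(x^2 - 22) and the roots of f are ±√226, ±√22. Hence the splitting field is K = Q(√226, √22). Since 226 and 22 are distinct squarefree integers > 1, their product 4972 is not a perfect square, so √22 ∉ Q(√226). By the tower law [K:Q] = [Q(√226,√22):Q(√226)] · [Q(√226):Q] = 2 · 2 = 4.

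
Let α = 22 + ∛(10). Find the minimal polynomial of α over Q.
m_α(x) = x^3 - 66x^2 + 1452x - 10658

Set β = α - 22 = ∛(10), so β^3 = 10. Then (α - 22)^3 - 10 = 0, i.e. α is a root of g(x) = (x - 22)^3 - 10 = x^3 - 66x^2 + 1452x - 10658. Since g(x) = h(x - 22) where h(x) = x^3 - 10, and h is irreducible over Q (because 10 is not a perfect cube, so h has no rational root, and a monic cubic with no rational root is irreducible), g is also irreducible (irreducibility is preserved under the substitution x → x - 22). Hence m_α(x) = x^3 - 66x^2 + 1452x - 10658.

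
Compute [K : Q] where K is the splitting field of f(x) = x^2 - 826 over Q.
[K : Q] = 2

f(x) = x^2 - 826 factors as (x - √826)(x + √826). The splitting field is K = Q(√826). Since 826 is squarefree and > 1, it is not a perfect square, so x^2 - 826 is irreducible over Q and [Q(√826) : Q] = 2. Hence [K : Q] = 2.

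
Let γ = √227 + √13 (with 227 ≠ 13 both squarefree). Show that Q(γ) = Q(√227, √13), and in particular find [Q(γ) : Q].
[Q(γ) : Q] = 4 (equivalently, Q(γ) = Q(√227, √13))

Obviously Q(γ) ⊆ Q(√227, √13), and [Q(√227, √13):Q] = 4 (since 227, 13 are distinct squarefree integers > 1 with 2951 not a perfect square). To show equality we compute the minimal polynomial of γ. From γ = √227 + √13: γ^2 = 227 + 2√(2951) + 13 = 240 + 2√(2951), so γ^2 - 240 = 2√(2951); squaring, (γ^2 - 240)^2 = 4·2951, i.e. γ^4 - 480γ^2 + 57600 - 11804 = 0, i.e. γ^4 - 480γ^2 + 45796 = 0. So γ is a root of x^4 - 480x^2 + 45796. This polynomial is irreducible over Q: it has no rational root (each ±√227 ± √13 is irrational), and any factorization into two quadratics over Q would force √(2951) ∈ Q (pairing opposite roots) or √227, √13 ∈ Q (other pairings), all impossible. Hence [Q(γ):Q] = 4 = [Q(√227, √13):Q], so Q(γ) = Q(√227, √13).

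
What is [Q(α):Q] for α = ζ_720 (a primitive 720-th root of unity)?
[Q(α):Q] = 192

The minimal polynomial of ζ_720 over Q is the 720-th cyclotomic polynomial Φ_720(x), which is irreducible over Q and has degree φ(720) = 192. Hence [Q(α):Q] = φ(720) = 192.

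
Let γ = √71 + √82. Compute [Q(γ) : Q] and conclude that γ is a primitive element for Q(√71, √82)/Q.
[Q(γ) : Q] = 4 (equivalently, Q(γ) = Q(√71, √82))

Obviously Q(γ) ⊆ Q(√71, √82), and [Q(√71, √82):Q] = 4 (since 71, 82 are distinct squarefree integers > 1 with 5822 not a perfect square). To show equality we compute the minimal polynomial of γ. From γ = √71 + √82: γ^2 = 71 + 2√(5822) + 82 = 153 + 2√(5822), so γ^2 - 153 = 2√(5822); squaring, (γ^2 - 153)^2 = 4·5822, i.e. γ^4 - 306γ^2 + 23409 - 23288 = 0, i.e. γ^4 - 306γ^2 + 121 = 0. So γ is a root of x^4 - 306x^2 + 121. This polynomial is irreducible over Q: it has no rational root (each ±√71 ± √82 is irrational), and any factorization into two quadratics over Q would force √(5822) ∈ Q (pairing opposite roots) or √71, √82 ∈ Q (other pairings), all impossible. Hence [Q(γ):Q] = 4 = [Q(√71, √82):Q], so Q(γ) = Q(√71, √82).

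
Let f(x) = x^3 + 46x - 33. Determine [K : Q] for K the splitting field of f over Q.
[K : Q] = 6

By the rational root test, any rational root of the monic integer polynomial f(x) = x^3 + 46x - 33 must be an integer dividing the constant term -33, i.e. one of ±{1, 3, 11, 33}. Evaluating: f(1) = 14, f(-1) = -80, f(3) = 132, f(-3) = -198, f(11) = 1804, f(-11) = -1870, f(33) = 37422, f(-33) = -37488; none is 0, so f has no rational root and is therefore irreducible over Q (a cubic with no linear factor over a field is irreducible). For an irreducible cubic, the Galois group is A_3 or S_3 according as the discriminant disc(f) = -4a^3 - 27b^2 = -4·(46)^3 - 27·(-33)^2 = -418747 is or is not a square in Q. Here disc(f) = -418747 is not a perfect square in Q, so the Galois group of f over Q is not contained in A_3 and must be all of S_3. The splitting field has degree |S_3| = 6 over Q, so [K : Q] = 6.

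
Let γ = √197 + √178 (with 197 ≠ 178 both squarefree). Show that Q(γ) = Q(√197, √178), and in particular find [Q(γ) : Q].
[Q(γ) : Q] = 4 (equivalently, Q(γ) = Q(√197, √178))

Obviously Q(γ) ⊆ Q(√197, √178), and [Q(√197, √178):Q] = 4 (since 197, 178 are distinct squarefree integers > 1 with 35066 not a perfect square). To show equality we compute the minimal polynomial of γ. From γ = √197 + √178: γ^2 = 197 + 2√(35066) + 178 = 375 + 2√(35066), so γ^2 - 375 = 2√(35066); squaring, (γ^2 - 375)^2 = 4·35066, i.e. γ^4 - 750γ^2 + 140625 - 140264 = 0, i.e. γ^4 - 750γ^2 + 361 = 0. So γ is a root of x^4 - 750x^2 + 361. This polynomial is irreducible over Q: it has no rational root (each ±√197 ± √178 is irrational), and any factorization into two quadratics over Q would force √(35066) ∈ Q (pairing opposite roots) or √197, √178 ∈ Q (other pairings), all impossible. Hence [Q(γ):Q] = 4 = [Q(√197, √178):Q], so Q(γ) = Q(√197, √178).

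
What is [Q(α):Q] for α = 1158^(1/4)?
[Q(α):Q] = 4

α is a root of x^4 - 1158. By Eisenstein's criterion at the prime p = 2 (which divides the constant term 1158 but p^2 = 4 does not, since 1158 is squarefree), x^4 - 1158 is irreducible over Q. Hence [Q(α):Q] = 4.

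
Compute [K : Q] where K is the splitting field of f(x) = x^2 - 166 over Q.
[K : Q] = 2

f(x) = x^2 - 166 factors as (x - √166)(x + √166). The splitting field is K = Q(√166). Since 166 is squarefree and > 1, it is not a perfect square, so x^2 - 166 is irreducible over Q and [Q(√166) : Q] = 2. Hence [K : Q] = 2.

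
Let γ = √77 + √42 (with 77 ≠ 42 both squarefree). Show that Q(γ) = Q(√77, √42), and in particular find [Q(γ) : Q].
[Q(γ) : Q] = 4 (equivalently, Q(γ) = Q(√77, √42))

Obviously Q(γ) ⊆ Q(√77, √42), and [Q(√77, √42):Q] = 4 (since 77, 42 are distinct squarefree integers > 1 with 3234 not a perfect square). To show equality we compute the minimal polynomial of γ. From γ = √77 + √42: γ^2 = 77 + 2√(3234) + 42 = 119 + 2√(3234), so γ^2 - 119 = 2√(3234); squaring, (γ^2 - 119)^2 = 4·3234, i.e. γ^4 - 238γ^2 + 14161 - 12936 = 0, i.e. γ^4 - 238γ^2 + 1225 = 0. So γ is a root of x^4 - 238x^2 + 1225. This polynomial is irreducible over Q: it has no rational root (each ±√77 ± √42 is irrational), and any factorization into two quadratics over Q would force √(3234) ∈ Q (pairing opposite roots) or √77, √42 ∈ Q (other pairings), all impossible. Hence [Q(γ):Q] = 4 = [Q(√77, √42):Q], so Q(γ) = Q(√77, √42).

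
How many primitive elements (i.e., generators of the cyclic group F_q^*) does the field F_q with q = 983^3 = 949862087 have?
There are φ(949862086) = 469312200 primitive elements

F_q^* is cyclic of order q - 1 = 949862086. A cyclic group of order m has exactly φ(m) generators. Here m = 949862086 = 2 · 103 · 491 · 9391, so the number of primitive elements is φ(949862086) = 469312200.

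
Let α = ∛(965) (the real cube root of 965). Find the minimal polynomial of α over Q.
m_α(x) = x^3 - 965

α satisfies α^3 = 965, so x^3 - 965 annihilates α. By the rational root test, a rational root p/q (in lowest terms) of x^3 - 965 would satisfy p^3 = 965 q^3, forcing q = 1 and p^3 = 965; but 965 is not a perfect cube, contradiction. A monic cubic over Q with no rational root is irreducible (any nontrivial factorization would include a linear factor). Hence x^3 - 965 is the minimal polynomial of α, and in particular [Q(α):Q] = 3.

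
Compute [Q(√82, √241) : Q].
[Q(√82, √241) : Q] = 4

[Q(√82):Q] = 2 (min poly x^2 - 82, irreducible since 82 is squarefree > 1). For the top step, suppose √241 ∈ Q(√82), say √241 = c + d√82 with c, d ∈ Q. Squaring: 241 = c^2 + 82d^2 + 2cd√82. Since √82 ∉ Q this forces 2cd = 0. If d = 0 then √241 = c ∈ Q, contradicting 241 squarefree > 1. If c = 0 then 241 = 82d^2, so 82·241 = (82d)^2 is a perfect square in Q — but 82·241 = 19762 is not a perfect square (since 82 and 241 are distinct squarefree integers). Contradiction. Hence √241 ∉ Q(√82), so x^2 - 241 stays irreducible over Q(√82) and [Q(√82, √241) : Q(√82)] = 2. By the tower law, [Q(√82, √241) : Q] = 2 · 2 = 4.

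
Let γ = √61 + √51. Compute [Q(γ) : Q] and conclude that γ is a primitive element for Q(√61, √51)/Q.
[Q(γ) : Q] = 4 (equivalently, Q(γ) = Q(√61, √51))

Obviously Q(γ) ⊆ Q(√61, √51), and [Q(√61, √51):Q] = 4 (since 61, 51 are distinct squarefree integers > 1 with 3111 not a perfect square). To show equality we compute the minimal polynomial of γ. From γ = √61 + √51: γ^2 = 61 + 2√(3111) + 51 = 112 + 2√(3111), so γ^2 - 112 = 2√(3111); squaring, (γ^2 - 112)^2 = 4·3111, i.e. γ^4 - 224γ^2 + 12544 - 12444 = 0, i.e. γ^4 - 224γ^2 + 100 = 0. So γ is a root of x^4 - 224x^2 + 100. This polynomial is irreducible over Q: it has no rational root (each ±√61 ± √51 is irrational), and any factorization into two quadratics over Q would force √(3111) ∈ Q (pairing opposite roots) or √61, √51 ∈ Q (other pairings), all impossible. Hence [Q(γ):Q] = 4 = [Q(√61, √51):Q], so Q(γ) = Q(√61, √51).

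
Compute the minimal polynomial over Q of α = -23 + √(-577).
m_α(x) = x^2 + 46x + 1106

From α + 23 = √(-577), squaring gives (α + 23)^2 = -577, i.e. α^2 + 46α + 529 = -577, so α^2 + 46α + 1106 = 0. The discriminant of x^2 + 46x + 1106 is (46)^2 - 4·(1106) = 2116 - 4424 = -2308, and 4·(-577) is not a perfect square in Q since -577 is squarefree and ≠ 1. Hence x^2 + 46x + 1106 is irreducible over Q and is the minimal polynomial of α.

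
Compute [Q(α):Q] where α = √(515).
[Q(α):Q] = 2

[Q(α):Q] equals the degree of the minimal polynomial of α. Here α^2 = 515 and x^2 - 515 is irreducible (d = 515 is squarefree, ≠ 1, hence not a square), so deg(m_α) = 2. Thus [Q(α):Q] = 2.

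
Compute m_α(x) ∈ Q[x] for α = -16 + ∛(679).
m_α(x) = x^3 + 48x^2 + 768x + 3417

Set β = α + 16 = ∛(679), so β^3 = 679. Then (α + 16)^3 - 679 = 0, i.e. α is a root of g(x) = (x + 16)^3 - 679 = x^3 + 48x^2 + 768x + 3417. Since g(x) = h(x + 16) where h(x) = x^3 - 679, and h is irreducible over Q (because 679 is not a perfect cube, so h has no rational root, and a monic cubic with no rational root is irreducible), g is also irreducible (irreducibility is preserved under the substitution x → x + 16). Hence m_α(x) = x^3 + 48x^2 + 768x + 3417.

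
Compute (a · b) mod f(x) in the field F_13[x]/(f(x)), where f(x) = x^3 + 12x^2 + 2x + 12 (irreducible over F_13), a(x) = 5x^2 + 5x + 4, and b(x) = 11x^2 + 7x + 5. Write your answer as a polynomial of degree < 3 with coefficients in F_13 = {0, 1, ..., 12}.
a · b ≡ 9x^2 + 9 (mod f(x))

Multiply in F_13[x]: a(x)·b(x) = (5x^2 + 5x + 4)·(11x^2 + 7x + 5) = 3x^4 + 12x^3 + x + 7. This has degree ≥ 3, so divide by f(x) over F_13: 3x^4 + 12x^3 + x + 7 = (3x + 2)·(x^3 + 12x^2 + 2x + 12) + (9x^2 + 9). Hence a·b ≡ 9x^2 + 9 (mod f). (F_13[x]/(f) is a field with 13^3 = 2197 elements since f is irreducible of degree 3.)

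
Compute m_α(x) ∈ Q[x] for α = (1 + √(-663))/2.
m_α(x) = x^2 - x + 166

From 2α - 1 = √(-663), squaring gives (2α - 1)^2 = -663, i.e. 4α^2 - 4α + 1 = -663, so α^2 - α + (1 + 663)/4 = 0. Since -663 ≡ 1 (mod 4), (1 + 663)/4 = 166 ∈ Z. The polynomial x^2 - x + 166 has discriminant 1 - 4·(166) = -663, which is not a perfect square in Q (d = -663 is squarefree and ≠ 1), so x^2 - x + 166 is irreducible over Q. It is the minimal polynomial of α.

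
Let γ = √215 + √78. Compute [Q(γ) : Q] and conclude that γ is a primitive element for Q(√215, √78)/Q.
[Q(γ) : Q] = 4 (equivalently, Q(γ) = Q(√215, √78))

Obviously Q(γ) ⊆ Q(√215, √78), and [Q(√215, √78):Q] = 4 (since 215, 78 are distinct squarefree integers > 1 with 16770 not a perfect square). To show equality we compute the minimal polynomial of γ. From γ = √215 + √78: γ^2 = 215 + 2√(16770) + 78 = 293 + 2√(16770), so γ^2 - 293 = 2√(16770); squaring, (γ^2 - 293)^2 = 4·16770, i.e. γ^4 - 586γ^2 + 85849 - 67080 = 0, i.e. γ^4 - 586γ^2 + 18769 = 0. So γ is a root of x^4 - 586x^2 + 18769. This polynomial is irreducible over Q: it has no rational root (each ±√215 ± √78 is irrational), and any factorization into two quadratics over Q would force √(16770) ∈ Q (pairing opposite roots) or √215, √78 ∈ Q (other pairings), all impossible. Hence [Q(γ):Q] = 4 = [Q(√215, √78):Q], so Q(γ) = Q(√215, √78).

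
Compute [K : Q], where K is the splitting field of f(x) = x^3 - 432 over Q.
[K : Q] = 6

The roots of x^3 - 432 are ∛432, ω∛432, ω^2∛432 where ω = e^(2πi/3) is a primitive cube root of unity, so K = Q(∛432, ω). Now [Q(∛432):Q] = 3 (since 432 is not a perfect cube, x^3 - 432 is irreducible) and [Q(ω):Q] = 2. Both 2 and 3 divide [K:Q], and [K:Q] ≤ 3·2 = 6, so [K:Q] = 6. (Equivalently: Q(∛432) ⊂ R but ω ∉ R, so [K : Q(∛432)] = 2.)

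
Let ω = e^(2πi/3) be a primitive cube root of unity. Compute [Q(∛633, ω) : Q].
[Q(∛633, ω) : Q] = 6

[Q(∛633):Q] = 3 (min poly x^3 - 633, irreducible since 633 is not a perfect cube). [Q(ω):Q] = 2 (min poly x^2 + x + 1). Since Q(∛633) ⊂ R and ω ∉ R, we have ω ∉ Q(∛633), so x^2 + x + 1 remains irreducible over Q(∛633) and [Q(∛633, ω) : Q(∛633)] = 2. By the tower law, [Q(∛633, ω) : Q] = 3 · 2 = 6. (In fact Q(∛633, ω) is the splitting field of x^3 - 633 over Q.)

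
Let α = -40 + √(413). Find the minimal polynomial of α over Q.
m_α(x) = x^2 + 80x + 1187

From α + 40 = √(413), squaring gives (α + 40)^2 = 413, i.e. α^2 + 80α + 1600 = 413, so α^2 + 80α + 1187 = 0. The discriminant of x^2 + 80x + 1187 is (80)^2 - 4·(1187) = 6400 - 4748 = 1652, and 4·(413) is not a perfect square in Q since 413 is squarefree and ≠ 1. Hence x^2 + 80x + 1187 is irreducible over Q and is the minimal polynomial of α.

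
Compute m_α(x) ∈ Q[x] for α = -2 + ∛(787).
m_α(x) = x^3 + 6x^2 + 12x - 779

Set β = α + 2 = ∛(787), so β^3 = 787. Then (α + 2)^3 - 787 = 0, i.e. α is a root of g(x) = (x + 2)^3 - 787 = x^3 + 6x^2 + 12x - 779. Since g(x) = h(x + 2) where h(x) = x^3 - 787, and h is irreducible over Q (because 787 is not a perfect cube, so h has no rational root, and a monic cubic with no rational root is irreducible), g is also irreducible (irreducibility is preserved under the substitution x → x + 2). Hence m_α(x) = x^3 + 6x^2 + 12x - 779.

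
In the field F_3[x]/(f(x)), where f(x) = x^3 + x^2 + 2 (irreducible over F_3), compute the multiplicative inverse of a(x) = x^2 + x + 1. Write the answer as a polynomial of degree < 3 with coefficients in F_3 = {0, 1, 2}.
a(x)^(-1) ≡ 2x^2 + 1 (mod f(x))

Since f is irreducible over F_3, F_3[x]/(f) is a field and a(x) ≠ 0 has an inverse. Apply the extended Euclidean algorithm to f(x) and a(x) in F_3[x]: f(x) = (x)·a(x) + (2x + 2);  a(x) = (2x)·(2x + 2) + (1). The last nonzero remainder is the constant 1 = gcd(f, a) in F_3. Back-substituting through the division chain expresses 1 = s(x)·a(x) + t(x)·f(x) with s(x) ≡ 2x^2 + 1 (mod f), so a(x)^(-1) ≡ s(x) = 2x^2 + 1 (mod f). Check: (x^2 + x + 1)·(2x^2 + 1) = 2x^4 + 2x^3 + x + 1 ≡ 1 (mod x^3 + x^2 + 2).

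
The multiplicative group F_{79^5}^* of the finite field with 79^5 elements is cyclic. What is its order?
|F_{79^5}^*| = 3077056398

F_{79^5} has 79^5 = 3077056399 elements; its multiplicative group consists of all nonzero elements, so |F_{79^5}^*| = 3077056399 - 1 = 3077056398. (It is cyclic since any finite subgroup of the multiplicative group of a field is cyclic.)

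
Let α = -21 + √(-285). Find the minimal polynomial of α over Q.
m_α(x) = x^2 + 42x + 726

From α + 21 = √(-285), squaring gives (α + 21)^2 = -285, i.e. α^2 + 42α + 441 = -285, so α^2 + 42α + 726 = 0. The discriminant of x^2 + 42x + 726 is (42)^2 - 4·(726) = 1764 - 2904 = -1140, and 4·(-285) is not a perfect square in Q since -285 is squarefree and ≠ 1. Hence x^2 + 42x + 726 is irreducible over Q and is the minimal polynomial of α.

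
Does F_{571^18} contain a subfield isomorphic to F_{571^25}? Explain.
No: F_{571^25} is not a subfield of F_{571^18}

F_{p^m} embeds in F_{p^n} iff m | n. Here 25 ∤ 18 (since 18 = 0·25 + 18 with remainder 18 ≠ 0), so F_{571^25} is not a subfield of F_{571^18}. Equivalently: if it were, the tower law would give 25 = [F_{571^25}:F_571] dividing [F_{571^18}:F_571] = 18, contradiction.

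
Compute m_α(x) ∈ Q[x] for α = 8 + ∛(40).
m_α(x) = x^3 - 24x^2 + 192x - 552

Set β = α - 8 = ∛(40), so β^3 = 40. Then (α - 8)^3 - 40 = 0, i.e. α is a root of g(x) = (x - 8)^3 - 40 = x^3 - 24x^2 + 192x - 552. Since g(x) = h(x - 8) where h(x) = x^3 - 40, and h is irreducible over Q (because 40 is not a perfect cube, so h has no rational root, and a monic cubic with no rational root is irreducible), g is also irreducible (irreducibility is preserved under the substitution x → x - 8). Hence m_α(x) = x^3 - 24x^2 + 192x - 552.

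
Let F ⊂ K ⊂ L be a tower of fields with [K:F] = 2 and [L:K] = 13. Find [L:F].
[L:F] = 26

The tower law says that for any tower of field extensions F ⊂ K ⊂ L with finite degrees, [L:F] = [L:K] · [K:F]. Here this gives [L:F] = 13 · 2 = 26.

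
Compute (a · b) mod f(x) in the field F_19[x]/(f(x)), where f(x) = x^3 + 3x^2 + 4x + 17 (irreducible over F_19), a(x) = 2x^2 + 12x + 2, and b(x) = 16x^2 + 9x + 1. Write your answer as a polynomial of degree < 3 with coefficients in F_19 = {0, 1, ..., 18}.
a · b ≡ 14x^2 + 18x + 2 (mod f(x))

Multiply in F_19[x]: a(x)·b(x) = (2x^2 + 12x + 2)·(16x^2 + 9x + 1) = 13x^4 + x^3 + 9x^2 + 11x + 2. This has degree ≥ 3, so divide by f(x) over F_19: 13x^4 + x^3 + 9x^2 + 11x + 2 = (13x)·(x^3 + 3x^2 + 4x + 17) + (14x^2 + 18x + 2). Hence a·b ≡ 14x^2 + 18x + 2 (mod f). (F_19[x]/(f) is a field with 19^3 = 6859 elements since f is irreducible of degree 3.)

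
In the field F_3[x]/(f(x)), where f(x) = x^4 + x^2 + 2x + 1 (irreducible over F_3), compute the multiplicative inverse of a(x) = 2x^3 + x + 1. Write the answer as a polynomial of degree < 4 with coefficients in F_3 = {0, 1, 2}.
a(x)^(-1) ≡ 2x^2 + 1 (mod f(x))

Since f is irreducible over F_3, F_3[x]/(f) is a field and a(x) ≠ 0 has an inverse. Apply the extended Euclidean algorithm to f(x) and a(x) in F_3[x]: f(x) = (2x)·a(x) + (2x^2 + 1);  a(x) = (x)·(2x^2 + 1) + (1). The last nonzero remainder is the constant 1 = gcd(f, a) in F_3. Back-substituting through the division chain expresses 1 = s(x)·a(x) + t(x)·f(x) with s(x) ≡ 2x^2 + 1 (mod f), so a(x)^(-1) ≡ s(x) = 2x^2 + 1 (mod f). Check: (2x^3 + x + 1)·(2x^2 + 1) = x^5 + x^3 + 2x^2 + x + 1 ≡ 1 (mod x^4 + x^2 + 2x + 1).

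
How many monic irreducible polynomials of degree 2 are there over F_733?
There are 268278 monic irreducible polynomials of degree 2 over F_733

Each element of F_{733^2} that lies in no proper subfield is a root of exactly one monic irreducible of degree 2 over F_733, and each such polynomial has 2 distinct roots in F_{733^2}. By Möbius inversion the count is N_733(2) = (1/2) Σ_{d|2} μ(2/d) · 733^d = (1/2)(μ(2)·733^1 + μ(1)·733^2) = 536556/2 = 268278.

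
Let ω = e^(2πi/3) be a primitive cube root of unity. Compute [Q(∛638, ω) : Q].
[Q(∛638, ω) : Q] = 6

[Q(∛638):Q] = 3 (min poly x^3 - 638, irreducible since 638 is not a perfect cube). [Q(ω):Q] = 2 (min poly x^2 + x + 1). Since Q(∛638) ⊂ R and ω ∉ R, we have ω ∉ Q(∛638), so x^2 + x + 1 remains irreducible over Q(∛638) and [Q(∛638, ω) : Q(∛638)] = 2. By the tower law, [Q(∛638, ω) : Q] = 3 · 2 = 6. (In fact Q(∛638, ω) is the splitting field of x^3 - 638 over Q.)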